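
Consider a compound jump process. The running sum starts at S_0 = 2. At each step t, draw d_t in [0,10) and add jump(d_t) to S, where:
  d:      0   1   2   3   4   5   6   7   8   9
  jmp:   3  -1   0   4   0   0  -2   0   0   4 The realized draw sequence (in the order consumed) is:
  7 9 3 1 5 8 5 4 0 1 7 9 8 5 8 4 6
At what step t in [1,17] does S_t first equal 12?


t=0: S=2, d=7, jump=0, S_1=2
t=1: S=2, d=9, jump=4, S_2=6
t=2: S=6, d=3, jump=4, S_3=10
t=3: S=10, d=1, jump=-1, S_4=9
t=4: S=9, d=5, jump=0, S_5=9
t=5: S=9, d=8, jump=0, S_6=9
t=6: S=9, d=5, jump=0, S_7=9
t=7: S=9, d=4, jump=0, S_8=9
t=8: S=9, d=0, jump=3, S_9=12
t=9: S=12, d=1, jump=-1, S_10=11
t=10: S=11, d=7, jump=0, S_11=11
t=11: S=11, d=9, jump=4, S_12=15
t=12: S=15, d=8, jump=0, S_13=15
t=13: S=15, d=5, jump=0, S_14=15
t=14: S=15, d=8, jump=0, S_15=15
t=15: S=15, d=4, jump=0, S_16=15
t=16: S=15, d=6, jump=-2, S_17=13

9


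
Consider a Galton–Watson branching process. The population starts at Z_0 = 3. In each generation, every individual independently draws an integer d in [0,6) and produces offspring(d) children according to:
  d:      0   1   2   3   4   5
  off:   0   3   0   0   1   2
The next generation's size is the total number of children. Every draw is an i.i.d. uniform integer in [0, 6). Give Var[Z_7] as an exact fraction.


Outcome values over d=0..5: [0, 3, 0, 0, 1, 2]
Σy = 6, Σy² = 14, M = 6
μ = 6/6 = 1,  σ² = 14/6 − (1)² = 4/3
V_0 = 0, E_0 = 3
V_1 = 4/3·E_0 + (1)²·V_0 = 4;  E_1 = 3
V_2 = 4/3·E_1 + (1)²·V_1 = 8;  E_2 = 3
V_3 = 4/3·E_2 + (1)²·V_2 = 12;  E_3 = 3
V_4 = 4/3·E_3 + (1)²·V_3 = 16;  E_4 = 3
V_5 = 4/3·E_4 + (1)²·V_4 = 20;  E_5 = 3
V_6 = 4/3·E_5 + (1)²·V_5 = 24;  E_6 = 3
V_7 = 4/3·E_6 + (1)²·V_6 = 28;  E_7 = 3

28


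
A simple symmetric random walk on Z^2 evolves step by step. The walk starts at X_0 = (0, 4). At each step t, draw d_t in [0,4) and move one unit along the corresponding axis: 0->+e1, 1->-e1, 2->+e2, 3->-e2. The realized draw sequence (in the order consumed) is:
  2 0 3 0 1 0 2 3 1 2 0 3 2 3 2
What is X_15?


(2, 5)

t=0: X=(0, 4), d=2 → +e2, X_1=(0, 5)
t=1: X=(0, 5), d=0 → +e1, X_2=(1, 5)
t=2: X=(1, 5), d=3 → -e2, X_3=(1, 4)
t=3: X=(1, 4), d=0 → +e1, X_4=(2, 4)
t=4: X=(2, 4), d=1 → -e1, X_5=(1, 4)
t=5: X=(1, 4), d=0 → +e1, X_6=(2, 4)
t=6: X=(2, 4), d=2 → +e2, X_7=(2, 5)
t=7: X=(2, 5), d=3 → -e2, X_8=(2, 4)
t=8: X=(2, 4), d=1 → -e1, X_9=(1, 4)
t=9: X=(1, 4), d=2 → +e2, X_10=(1, 5)
t=10: X=(1, 5), d=0 → +e1, X_11=(2, 5)
t=11: X=(2, 5), d=3 → -e2, X_12=(2, 4)
t=12: X=(2, 4), d=2 → +e2, X_13=(2, 5)
t=13: X=(2, 5), d=3 → -e2, X_14=(2, 4)
t=14: X=(2, 4), d=2 → +e2, X_15=(2, 5)


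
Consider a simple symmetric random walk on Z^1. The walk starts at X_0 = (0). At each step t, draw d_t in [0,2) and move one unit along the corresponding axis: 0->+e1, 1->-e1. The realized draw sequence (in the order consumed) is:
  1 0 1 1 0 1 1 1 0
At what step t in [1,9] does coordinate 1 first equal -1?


1

t=0: X=(0), d=1 → -e1, X_1=(-1)
t=1: X=(-1), d=0 → +e1, X_2=(0)
t=2: X=(0), d=1 → -e1, X_3=(-1)
t=3: X=(-1), d=1 → -e1, X_4=(-2)
t=4: X=(-2), d=0 → +e1, X_5=(-1)
t=5: X=(-1), d=1 → -e1, X_6=(-2)
t=6: X=(-2), d=1 → -e1, X_7=(-3)
t=7: X=(-3), d=1 → -e1, X_8=(-4)
t=8: X=(-4), d=0 → +e1, X_9=(-3)


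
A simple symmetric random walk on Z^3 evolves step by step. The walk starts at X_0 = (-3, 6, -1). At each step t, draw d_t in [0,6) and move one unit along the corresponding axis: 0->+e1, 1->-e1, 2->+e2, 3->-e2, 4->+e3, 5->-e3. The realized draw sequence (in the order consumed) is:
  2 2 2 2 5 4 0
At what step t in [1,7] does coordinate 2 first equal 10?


4

t=0: X=(-3, 6, -1), d=2 → +e2, X_1=(-3, 7, -1)
t=1: X=(-3, 7, -1), d=2 → +e2, X_2=(-3, 8, -1)
t=2: X=(-3, 8, -1), d=2 → +e2, X_3=(-3, 9, -1)
t=3: X=(-3, 9, -1), d=2 → +e2, X_4=(-3, 10, -1)
t=4: X=(-3, 10, -1), d=5 → -e3, X_5=(-3, 10, -2)
t=5: X=(-3, 10, -2), d=4 → +e3, X_6=(-3, 10, -1)
t=6: X=(-3, 10, -1), d=0 → +e1, X_7=(-2, 10, -1)


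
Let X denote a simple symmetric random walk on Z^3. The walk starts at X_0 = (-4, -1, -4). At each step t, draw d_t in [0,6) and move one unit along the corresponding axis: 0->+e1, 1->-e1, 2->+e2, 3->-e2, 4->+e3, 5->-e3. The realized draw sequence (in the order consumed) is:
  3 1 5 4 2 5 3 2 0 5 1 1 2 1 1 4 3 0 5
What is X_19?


t=0: X=(-4, -1, -4), d=3 → -e2, X_1=(-4, -2, -4)
t=1: X=(-4, -2, -4), d=1 → -e1, X_2=(-5, -2, -4)
t=2: X=(-5, -2, -4), d=5 → -e3, X_3=(-5, -2, -5)
t=3: X=(-5, -2, -5), d=4 → +e3, X_4=(-5, -2, -4)
t=4: X=(-5, -2, -4), d=2 → +e2, X_5=(-5, -1, -4)
t=5: X=(-5, -1, -4), d=5 → -e3, X_6=(-5, -1, -5)
t=6: X=(-5, -1, -5), d=3 → -e2, X_7=(-5, -2, -5)
t=7: X=(-5, -2, -5), d=2 → +e2, X_8=(-5, -1, -5)
t=8: X=(-5, -1, -5), d=0 → +e1, X_9=(-4, -1, -5)
t=9: X=(-4, -1, -5), d=5 → -e3, X_10=(-4, -1, -6)
t=10: X=(-4, -1, -6), d=1 → -e1, X_11=(-5, -1, -6)
t=11: X=(-5, -1, -6), d=1 → -e1, X_12=(-6, -1, -6)
t=12: X=(-6, -1, -6), d=2 → +e2, X_13=(-6, 0, -6)
t=13: X=(-6, 0, -6), d=1 → -e1, X_14=(-7, 0, -6)
t=14: X=(-7, 0, -6), d=1 → -e1, X_15=(-8, 0, -6)
t=15: X=(-8, 0, -6), d=4 → +e3, X_16=(-8, 0, -5)
t=16: X=(-8, 0, -5), d=3 → -e2, X_17=(-8, -1, -5)
t=17: X=(-8, -1, -5), d=0 → +e1, X_18=(-7, -1, -5)
t=18: X=(-7, -1, -5), d=5 → -e3, X_19=(-7, -1, -6)

(-7, -1, -6)


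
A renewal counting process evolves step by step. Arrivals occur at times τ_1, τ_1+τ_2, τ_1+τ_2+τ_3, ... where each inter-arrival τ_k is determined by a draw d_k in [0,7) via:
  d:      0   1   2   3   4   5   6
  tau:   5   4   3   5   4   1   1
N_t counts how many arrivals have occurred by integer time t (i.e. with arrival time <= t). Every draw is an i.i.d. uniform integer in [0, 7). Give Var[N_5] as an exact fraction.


111107540/282475249

Inter-arrival values over d=0..6: [5, 4, 3, 5, 4, 1, 1]
Each d has probability 1/7, so the pmf of τ is: f(1) = 2/7, f(3) = 1/7, f(4) = 2/7, f(5) = 2/7
Let p_n(j) = P(N_n = j), with p_0 = [1]. Condition on τ_1: p_n(0) = P(τ > n), and for j >= 1, p_n(j) = Σ_{k<=n} f(k)·p_{n−k}(j−1)
p_1 = [5/7, 2/7]  (j = 0..1)
p_2 = [5/7, 10/49, 4/49]  (j = 0..2)
p_3 = [4/7, 17/49, 20/343, 8/343]  (j = 0..3)
p_4 = [2/7, 27/49, 48/343, 40/2401, 16/2401]  (j = 0..4)
p_5 = [0, 33/49, 92/343, 124/2401, 80/16807, 32/16807]  (j = 0..5)
E[N_5] = Σ j·p_5(j) = 23419/16807;  E[N_5²] = Σ j²·p_5(j) = 39243/16807
Var[N_5] = 39243/16807 − (23419/16807)² = 111107540/282475249


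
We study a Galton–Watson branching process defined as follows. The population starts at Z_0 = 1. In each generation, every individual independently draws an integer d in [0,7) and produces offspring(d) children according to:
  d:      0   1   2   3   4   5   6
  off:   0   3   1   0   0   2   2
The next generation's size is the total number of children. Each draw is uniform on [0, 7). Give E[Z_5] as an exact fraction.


32768/16807

Outcome values over d=0..6: [0, 3, 1, 0, 0, 2, 2]
Σy = 8, Σy² = 18, M = 7
μ = 8/7 = 8/7,  σ² = 18/7 − (8/7)² = 62/49
E[Z_0] = 1
E[Z_1] = 8/7·E[Z_0] = 8/7
E[Z_2] = 8/7·E[Z_1] = 64/49
E[Z_3] = 8/7·E[Z_2] = 512/343
E[Z_4] = 8/7·E[Z_3] = 4096/2401
E[Z_5] = 8/7·E[Z_4] = 32768/16807


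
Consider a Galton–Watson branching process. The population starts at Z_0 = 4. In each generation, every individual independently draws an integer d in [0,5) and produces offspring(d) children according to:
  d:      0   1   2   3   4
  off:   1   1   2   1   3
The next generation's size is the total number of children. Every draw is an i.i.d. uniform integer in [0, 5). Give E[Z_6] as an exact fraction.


Outcome values over d=0..4: [1, 1, 2, 1, 3]
Σy = 8, Σy² = 16, M = 5
μ = 8/5 = 8/5,  σ² = 16/5 − (8/5)² = 16/25
E[Z_0] = 4
E[Z_1] = 8/5·E[Z_0] = 32/5
E[Z_2] = 8/5·E[Z_1] = 256/25
E[Z_3] = 8/5·E[Z_2] = 2048/125
E[Z_4] = 8/5·E[Z_3] = 16384/625
E[Z_5] = 8/5·E[Z_4] = 131072/3125
E[Z_6] = 8/5·E[Z_5] = 1048576/15625

1048576/15625


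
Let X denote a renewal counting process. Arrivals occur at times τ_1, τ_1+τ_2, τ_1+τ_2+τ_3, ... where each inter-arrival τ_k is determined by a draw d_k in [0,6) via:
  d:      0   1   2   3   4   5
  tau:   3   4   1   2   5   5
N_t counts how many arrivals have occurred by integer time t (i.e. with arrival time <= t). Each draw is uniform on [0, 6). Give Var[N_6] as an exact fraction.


Inter-arrival values over d=0..5: [3, 4, 1, 2, 5, 5]
Each d has probability 1/6, so the pmf of τ is: f(1) = 1/6, f(2) = 1/6, f(3) = 1/6, f(4) = 1/6, f(5) = 1/3
Let p_n(j) = P(N_n = j), with p_0 = [1]. Condition on τ_1: p_n(0) = P(τ > n), and for j >= 1, p_n(j) = Σ_{k<=n} f(k)·p_{n−k}(j−1)
p_1 = [5/6, 1/6]  (j = 0..1)
p_2 = [2/3, 11/36, 1/36]  (j = 0..2)
p_3 = [1/2, 5/12, 17/216, 1/216]  (j = 0..3)
p_4 = [1/3, 1/2, 4/27, 23/1296, 1/1296]  (j = 0..4)
p_5 = [0, 13/18, 25/108, 55/1296, 29/7776, 1/7776]  (j = 0..5)
p_6 = [0, 19/36, 41/108, 35/432, 7/648, 35/46656, 1/46656]  (j = 0..6)
E[N_6] = Σ j·p_6(j) = 73585/46656;  E[N_6²] = Σ j²·p_6(j) = 138467/46656
Var[N_6] = 138467/46656 − (73585/46656)² = 1045564127/2176782336

1045564127/2176782336


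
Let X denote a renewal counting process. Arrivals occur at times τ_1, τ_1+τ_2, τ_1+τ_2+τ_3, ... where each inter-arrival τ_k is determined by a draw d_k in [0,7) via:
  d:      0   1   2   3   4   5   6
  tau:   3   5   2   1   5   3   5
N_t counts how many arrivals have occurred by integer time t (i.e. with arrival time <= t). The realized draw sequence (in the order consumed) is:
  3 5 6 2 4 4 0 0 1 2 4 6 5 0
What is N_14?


draw d_1=3: τ_1=1, arrival time A_1=1
draw d_2=5: τ_2=3, arrival time A_2=4
draw d_3=6: τ_3=5, arrival time A_3=9
draw d_4=2: τ_4=2, arrival time A_4=11
draw d_5=4: τ_5=5, arrival time A_5=16
draw d_6=4: τ_6=5, arrival time A_6=21
draw d_7=0: τ_7=3, arrival time A_7=24
draw d_8=0: τ_8=3, arrival time A_8=27
draw d_9=1: τ_9=5, arrival time A_9=32
draw d_10=2: τ_10=2, arrival time A_10=34
draw d_11=4: τ_11=5, arrival time A_11=39
draw d_12=6: τ_12=5, arrival time A_12=44
draw d_13=5: τ_13=3, arrival time A_13=47
draw d_14=0: τ_14=3, arrival time A_14=50
N_t over t=0..14: 0:0 1:1 2:1 3:1 4:2 5:2 6:2 7:2 8:2 9:3 10:3 11:4 12:4 13:4 14:4

4


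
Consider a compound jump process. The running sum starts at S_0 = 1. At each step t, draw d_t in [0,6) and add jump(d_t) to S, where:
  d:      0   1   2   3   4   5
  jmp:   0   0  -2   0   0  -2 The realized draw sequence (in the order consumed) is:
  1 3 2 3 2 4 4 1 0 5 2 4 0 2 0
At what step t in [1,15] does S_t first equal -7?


t=0: S=1, d=1, jump=0, S_1=1
t=1: S=1, d=3, jump=0, S_2=1
t=2: S=1, d=2, jump=-2, S_3=-1
t=3: S=-1, d=3, jump=0, S_4=-1
t=4: S=-1, d=2, jump=-2, S_5=-3
t=5: S=-3, d=4, jump=0, S_6=-3
t=6: S=-3, d=4, jump=0, S_7=-3
t=7: S=-3, d=1, jump=0, S_8=-3
t=8: S=-3, d=0, jump=0, S_9=-3
t=9: S=-3, d=5, jump=-2, S_10=-5
t=10: S=-5, d=2, jump=-2, S_11=-7
t=11: S=-7, d=4, jump=0, S_12=-7
t=12: S=-7, d=0, jump=0, S_13=-7
t=13: S=-7, d=2, jump=-2, S_14=-9
t=14: S=-9, d=0, jump=0, S_15=-9

11


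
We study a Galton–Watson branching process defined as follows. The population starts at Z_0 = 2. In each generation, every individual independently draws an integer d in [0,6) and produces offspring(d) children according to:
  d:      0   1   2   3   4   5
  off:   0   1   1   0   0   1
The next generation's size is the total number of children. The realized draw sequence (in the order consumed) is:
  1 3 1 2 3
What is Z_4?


gen 0: Z_0=2, draws=[1, 3], offspring=[1, 0], Z_1=1
gen 1: Z_1=1, draws=[1], offspring=[1], Z_2=1
gen 2: Z_2=1, draws=[2], offspring=[1], Z_3=1
gen 3: Z_3=1, draws=[3], offspring=[0], Z_4=0

0


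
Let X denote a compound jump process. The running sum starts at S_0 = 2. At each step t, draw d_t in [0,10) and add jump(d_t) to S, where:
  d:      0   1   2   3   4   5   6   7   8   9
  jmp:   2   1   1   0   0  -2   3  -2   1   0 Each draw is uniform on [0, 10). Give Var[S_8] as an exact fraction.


448/25

Outcome values over d=0..9: [2, 1, 1, 0, 0, -2, 3, -2, 1, 0]
Σy = 4, Σy² = 24, M = 10
μ = 4/10 = 2/5,  σ² = 24/10 − (2/5)² = 56/25
Independent increments: Var[S_8] = 8·σ² = 8·(56/25) = 448/25


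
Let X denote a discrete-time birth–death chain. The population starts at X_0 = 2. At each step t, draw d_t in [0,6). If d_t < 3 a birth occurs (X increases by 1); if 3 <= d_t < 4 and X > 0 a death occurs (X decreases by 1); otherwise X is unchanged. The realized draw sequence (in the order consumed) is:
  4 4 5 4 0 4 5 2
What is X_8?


4

t=0: X=2, d=4 → hold, X_1=2
t=1: X=2, d=4 → hold, X_2=2
t=2: X=2, d=5 → hold, X_3=2
t=3: X=2, d=4 → hold, X_4=2
t=4: X=2, d=0 → birth, X_5=3
t=5: X=3, d=4 → hold, X_6=3
t=6: X=3, d=5 → hold, X_7=3
t=7: X=3, d=2 → birth, X_8=4


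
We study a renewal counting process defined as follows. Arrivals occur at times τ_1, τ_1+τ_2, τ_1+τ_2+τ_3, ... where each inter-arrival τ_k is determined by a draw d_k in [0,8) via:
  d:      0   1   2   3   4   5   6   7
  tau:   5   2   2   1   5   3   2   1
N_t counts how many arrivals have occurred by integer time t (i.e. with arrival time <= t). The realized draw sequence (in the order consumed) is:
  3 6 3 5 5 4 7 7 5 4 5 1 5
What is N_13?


5

draw d_1=3: τ_1=1, arrival time A_1=1
draw d_2=6: τ_2=2, arrival time A_2=3
draw d_3=3: τ_3=1, arrival time A_3=4
draw d_4=5: τ_4=3, arrival time A_4=7
draw d_5=5: τ_5=3, arrival time A_5=10
draw d_6=4: τ_6=5, arrival time A_6=15
draw d_7=7: τ_7=1, arrival time A_7=16
draw d_8=7: τ_8=1, arrival time A_8=17
draw d_9=5: τ_9=3, arrival time A_9=20
draw d_10=4: τ_10=5, arrival time A_10=25
draw d_11=5: τ_11=3, arrival time A_11=28
draw d_12=1: τ_12=2, arrival time A_12=30
draw d_13=5: τ_13=3, arrival time A_13=33
N_t over t=0..13: 0:0 1:1 2:1 3:2 4:3 5:3 6:3 7:4 8:4 9:4 10:5 11:5 12:5 13:5


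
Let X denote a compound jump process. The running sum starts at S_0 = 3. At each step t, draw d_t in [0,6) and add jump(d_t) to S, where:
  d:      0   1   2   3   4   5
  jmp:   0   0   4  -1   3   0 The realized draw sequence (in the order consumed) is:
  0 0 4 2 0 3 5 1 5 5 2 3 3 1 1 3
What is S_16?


t=0: S=3, d=0, jump=0, S_1=3
t=1: S=3, d=0, jump=0, S_2=3
t=2: S=3, d=4, jump=3, S_3=6
t=3: S=6, d=2, jump=4, S_4=10
t=4: S=10, d=0, jump=0, S_5=10
t=5: S=10, d=3, jump=-1, S_6=9
t=6: S=9, d=5, jump=0, S_7=9
t=7: S=9, d=1, jump=0, S_8=9
t=8: S=9, d=5, jump=0, S_9=9
t=9: S=9, d=5, jump=0, S_10=9
t=10: S=9, d=2, jump=4, S_11=13
t=11: S=13, d=3, jump=-1, S_12=12
t=12: S=12, d=3, jump=-1, S_13=11
t=13: S=11, d=1, jump=0, S_14=11
t=14: S=11, d=1, jump=0, S_15=11
t=15: S=11, d=3, jump=-1, S_16=10

10


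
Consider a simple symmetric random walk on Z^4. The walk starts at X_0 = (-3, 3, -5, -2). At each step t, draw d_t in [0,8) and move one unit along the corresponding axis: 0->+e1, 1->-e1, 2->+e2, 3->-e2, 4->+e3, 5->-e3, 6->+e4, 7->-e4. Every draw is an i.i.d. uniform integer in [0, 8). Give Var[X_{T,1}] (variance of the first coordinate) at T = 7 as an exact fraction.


Outcome values over d=0..7: [1, -1, 0, 0, 0, 0, 0, 0]
Σy = 0, Σy² = 2, M = 8
μ = 0/8 = 0,  σ² = 2/8 − (0)² = 1/4
Independent increments: Var[X_7] = 7·σ² = 7·(1/4) = 7/4

7/4


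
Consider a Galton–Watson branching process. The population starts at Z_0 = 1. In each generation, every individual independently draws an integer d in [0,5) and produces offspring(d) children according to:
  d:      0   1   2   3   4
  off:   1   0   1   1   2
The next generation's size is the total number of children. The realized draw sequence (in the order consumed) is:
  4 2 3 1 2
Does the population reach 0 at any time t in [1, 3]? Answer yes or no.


no

gen 0: Z_0=1, draws=[4], offspring=[2], Z_1=2
gen 1: Z_1=2, draws=[2, 3], offspring=[1, 1], Z_2=2
gen 2: Z_2=2, draws=[1, 2], offspring=[0, 1], Z_3=1


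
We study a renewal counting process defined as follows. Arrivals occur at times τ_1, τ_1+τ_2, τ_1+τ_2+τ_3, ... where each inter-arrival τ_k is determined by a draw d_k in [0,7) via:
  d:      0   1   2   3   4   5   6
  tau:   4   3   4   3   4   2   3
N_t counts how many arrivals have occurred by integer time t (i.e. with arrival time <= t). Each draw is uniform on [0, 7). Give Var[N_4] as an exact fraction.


48/2401

Inter-arrival values over d=0..6: [4, 3, 4, 3, 4, 2, 3]
Each d has probability 1/7, so the pmf of τ is: f(2) = 1/7, f(3) = 3/7, f(4) = 3/7
Let p_n(j) = P(N_n = j), with p_0 = [1]. Condition on τ_1: p_n(0) = P(τ > n), and for j >= 1, p_n(j) = Σ_{k<=n} f(k)·p_{n−k}(j−1)
p_1 = [1]  (j = 0)
p_2 = [6/7, 1/7]  (j = 0..1)
p_3 = [3/7, 4/7]  (j = 0..1)
p_4 = [0, 48/49, 1/49]  (j = 0..2)
E[N_4] = Σ j·p_4(j) = 50/49;  E[N_4²] = Σ j²·p_4(j) = 52/49
Var[N_4] = 52/49 − (50/49)² = 48/2401


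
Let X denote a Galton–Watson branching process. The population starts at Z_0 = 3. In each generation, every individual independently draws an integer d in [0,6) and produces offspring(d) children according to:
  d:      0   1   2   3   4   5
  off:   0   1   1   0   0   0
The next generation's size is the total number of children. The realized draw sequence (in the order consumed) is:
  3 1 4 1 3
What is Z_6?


gen 0: Z_0=3, draws=[3, 1, 4], offspring=[0, 1, 0], Z_1=1
gen 1: Z_1=1, draws=[1], offspring=[1], Z_2=1
gen 2: Z_2=1, draws=[3], offspring=[0], Z_3=0
gen 3: Z_3=0, draws=[], offspring=[], Z_4=0
gen 4: Z_4=0, draws=[], offspring=[], Z_5=0
gen 5: Z_5=0, draws=[], offspring=[], Z_6=0

0


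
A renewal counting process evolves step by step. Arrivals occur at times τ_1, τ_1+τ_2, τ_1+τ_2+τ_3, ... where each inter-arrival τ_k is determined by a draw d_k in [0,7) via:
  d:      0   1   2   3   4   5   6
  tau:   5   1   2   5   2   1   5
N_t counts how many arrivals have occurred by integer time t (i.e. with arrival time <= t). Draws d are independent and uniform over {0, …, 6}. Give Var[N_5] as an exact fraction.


Inter-arrival values over d=0..6: [5, 1, 2, 5, 2, 1, 5]
Each d has probability 1/7, so the pmf of τ is: f(1) = 2/7, f(2) = 2/7, f(5) = 3/7
Let p_n(j) = P(N_n = j), with p_0 = [1]. Condition on τ_1: p_n(0) = P(τ > n), and for j >= 1, p_n(j) = Σ_{k<=n} f(k)·p_{n−k}(j−1)
p_1 = [5/7, 2/7]  (j = 0..1)
p_2 = [3/7, 24/49, 4/49]  (j = 0..2)
p_3 = [3/7, 16/49, 76/343, 8/343]  (j = 0..3)
p_4 = [3/7, 12/49, 80/343, 208/2401, 16/2401]  (j = 0..4)
p_5 = [0, 33/49, 8/49, 312/2401, 528/16807, 32/16807]  (j = 0..5)
E[N_5] = Σ j·p_5(j) = 25631/16807;  E[N_5²] = Σ j²·p_5(j) = 51199/16807
Var[N_5] = 51199/16807 − (25631/16807)² = 203553432/282475249

203553432/282475249


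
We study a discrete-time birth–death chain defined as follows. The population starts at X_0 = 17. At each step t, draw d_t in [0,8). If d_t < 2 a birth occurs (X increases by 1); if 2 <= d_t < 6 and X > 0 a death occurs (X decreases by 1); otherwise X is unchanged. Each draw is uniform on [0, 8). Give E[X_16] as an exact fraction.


13

X can drop by at most 1 per step and X_0 = 17 > T = 16, so X_t >= 17 − t >= 1 > 0 for every t <= 16: the floor at 0 (the 'and X > 0' condition) never binds. Hence X_16 = X_0 + Σ_{t<16} Y_t with i.i.d. increments Y_t = y(d_t) ∈ {+1, −1, 0}.
Outcome values over d=0..7: [1, 1, -1, -1, -1, -1, 0, 0]
Σy = -2, Σy² = 6, M = 8
μ = -2/8 = -1/4,  σ² = 6/8 − (-1/4)² = 11/16
E[X_16] = 17 + 16·(-1/4) = 13


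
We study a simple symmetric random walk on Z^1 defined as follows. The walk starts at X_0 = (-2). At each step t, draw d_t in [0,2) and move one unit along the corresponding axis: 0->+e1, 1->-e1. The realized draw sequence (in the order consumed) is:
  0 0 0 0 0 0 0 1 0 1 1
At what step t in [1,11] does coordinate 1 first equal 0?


t=0: X=(-2), d=0 → +e1, X_1=(-1)
t=1: X=(-1), d=0 → +e1, X_2=(0)
t=2: X=(0), d=0 → +e1, X_3=(1)
t=3: X=(1), d=0 → +e1, X_4=(2)
t=4: X=(2), d=0 → +e1, X_5=(3)
t=5: X=(3), d=0 → +e1, X_6=(4)
t=6: X=(4), d=0 → +e1, X_7=(5)
t=7: X=(5), d=1 → -e1, X_8=(4)
t=8: X=(4), d=0 → +e1, X_9=(5)
t=9: X=(5), d=1 → -e1, X_10=(4)
t=10: X=(4), d=1 → -e1, X_11=(3)

2


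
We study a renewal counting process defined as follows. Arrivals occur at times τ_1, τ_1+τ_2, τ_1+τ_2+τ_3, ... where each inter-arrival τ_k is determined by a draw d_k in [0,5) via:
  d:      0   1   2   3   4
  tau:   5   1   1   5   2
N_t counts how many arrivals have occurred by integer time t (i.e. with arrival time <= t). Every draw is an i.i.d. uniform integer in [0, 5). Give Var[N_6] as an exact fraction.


265345974/244140625

Inter-arrival values over d=0..4: [5, 1, 1, 5, 2]
Each d has probability 1/5, so the pmf of τ is: f(1) = 2/5, f(2) = 1/5, f(5) = 2/5
Let p_n(j) = P(N_n = j), with p_0 = [1]. Condition on τ_1: p_n(0) = P(τ > n), and for j >= 1, p_n(j) = Σ_{k<=n} f(k)·p_{n−k}(j−1)
p_1 = [3/5, 2/5]  (j = 0..1)
p_2 = [2/5, 11/25, 4/25]  (j = 0..2)
p_3 = [2/5, 7/25, 32/125, 8/125]  (j = 0..3)
p_4 = [2/5, 6/25, 1/5, 84/625, 16/625]  (j = 0..4)
p_5 = [0, 16/25, 19/125, 82/625, 208/3125, 32/3125]  (j = 0..5)
p_6 = [0, 8/25, 58/125, 63/625, 248/3125, 496/15625, 64/15625]  (j = 0..6)
E[N_6] = Σ j·p_6(j) = 32049/15625;  E[N_6²] = Σ j²·p_6(j) = 82719/15625
Var[N_6] = 82719/15625 − (32049/15625)² = 265345974/244140625


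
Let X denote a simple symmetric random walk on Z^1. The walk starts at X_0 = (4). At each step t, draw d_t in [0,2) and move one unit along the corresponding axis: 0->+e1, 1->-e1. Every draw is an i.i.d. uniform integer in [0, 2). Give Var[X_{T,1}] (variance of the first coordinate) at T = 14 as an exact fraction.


Outcome values over d=0..1: [1, -1]
Σy = 0, Σy² = 2, M = 2
μ = 0/2 = 0,  σ² = 2/2 − (0)² = 1
Independent increments: Var[X_14] = 14·σ² = 14·(1) = 14

14


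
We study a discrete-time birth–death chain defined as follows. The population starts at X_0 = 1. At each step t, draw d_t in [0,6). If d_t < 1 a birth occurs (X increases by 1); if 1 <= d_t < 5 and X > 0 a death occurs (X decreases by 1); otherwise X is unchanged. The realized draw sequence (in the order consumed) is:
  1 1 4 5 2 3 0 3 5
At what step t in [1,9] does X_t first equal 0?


t=0: X=1, d=1 → death, X_1=0
t=1: X=0, d=1 → hold, X_2=0
t=2: X=0, d=4 → hold, X_3=0
t=3: X=0, d=5 → hold, X_4=0
t=4: X=0, d=2 → hold, X_5=0
t=5: X=0, d=3 → hold, X_6=0
t=6: X=0, d=0 → birth, X_7=1
t=7: X=1, d=3 → death, X_8=0
t=8: X=0, d=5 → hold, X_9=0

1


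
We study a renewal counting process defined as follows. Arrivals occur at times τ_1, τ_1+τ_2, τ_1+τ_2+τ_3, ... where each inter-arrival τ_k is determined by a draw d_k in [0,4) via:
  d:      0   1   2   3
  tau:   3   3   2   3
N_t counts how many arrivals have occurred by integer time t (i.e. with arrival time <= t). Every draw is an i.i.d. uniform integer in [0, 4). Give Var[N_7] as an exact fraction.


Inter-arrival values over d=0..3: [3, 3, 2, 3]
Each d has probability 1/4, so the pmf of τ is: f(2) = 1/4, f(3) = 3/4
Let p_n(j) = P(N_n = j), with p_0 = [1]. Condition on τ_1: p_n(0) = P(τ > n), and for j >= 1, p_n(j) = Σ_{k<=n} f(k)·p_{n−k}(j−1)
p_1 = [1]  (j = 0)
p_2 = [3/4, 1/4]  (j = 0..1)
p_3 = [0, 1]  (j = 0..1)
p_4 = [0, 15/16, 1/16]  (j = 0..2)
p_5 = [0, 9/16, 7/16]  (j = 0..2)
p_6 = [0, 0, 63/64, 1/64]  (j = 0..3)
p_7 = [0, 0, 27/32, 5/32]  (j = 0..3)
E[N_7] = Σ j·p_7(j) = 69/32;  E[N_7²] = Σ j²·p_7(j) = 153/32
Var[N_7] = 153/32 − (69/32)² = 135/1024

135/1024


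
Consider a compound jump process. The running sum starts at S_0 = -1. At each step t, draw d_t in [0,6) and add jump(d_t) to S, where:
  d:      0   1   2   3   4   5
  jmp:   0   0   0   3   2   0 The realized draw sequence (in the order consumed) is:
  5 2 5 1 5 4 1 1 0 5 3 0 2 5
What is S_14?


4

t=0: S=-1, d=5, jump=0, S_1=-1
t=1: S=-1, d=2, jump=0, S_2=-1
t=2: S=-1, d=5, jump=0, S_3=-1
t=3: S=-1, d=1, jump=0, S_4=-1
t=4: S=-1, d=5, jump=0, S_5=-1
t=5: S=-1, d=4, jump=2, S_6=1
t=6: S=1, d=1, jump=0, S_7=1
t=7: S=1, d=1, jump=0, S_8=1
t=8: S=1, d=0, jump=0, S_9=1
t=9: S=1, d=5, jump=0, S_10=1
t=10: S=1, d=3, jump=3, S_11=4
t=11: S=4, d=0, jump=0, S_12=4
t=12: S=4, d=2, jump=0, S_13=4
t=13: S=4, d=5, jump=0, S_14=4


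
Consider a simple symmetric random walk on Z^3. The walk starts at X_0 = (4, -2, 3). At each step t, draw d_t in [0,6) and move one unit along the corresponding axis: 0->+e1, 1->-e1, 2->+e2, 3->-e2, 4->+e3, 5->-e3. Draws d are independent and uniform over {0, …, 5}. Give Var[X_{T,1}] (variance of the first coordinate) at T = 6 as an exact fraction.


2

Outcome values over d=0..5: [1, -1, 0, 0, 0, 0]
Σy = 0, Σy² = 2, M = 6
μ = 0/6 = 0,  σ² = 2/6 − (0)² = 1/3
Independent increments: Var[X_6] = 6·σ² = 6·(1/3) = 2


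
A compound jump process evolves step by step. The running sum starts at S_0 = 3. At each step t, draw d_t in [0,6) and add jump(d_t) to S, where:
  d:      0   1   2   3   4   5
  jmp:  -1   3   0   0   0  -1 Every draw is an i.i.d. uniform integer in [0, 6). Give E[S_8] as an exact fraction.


13/3

Outcome values over d=0..5: [-1, 3, 0, 0, 0, -1]
Σy = 1, Σy² = 11, M = 6
μ = 1/6 = 1/6,  σ² = 11/6 − (1/6)² = 65/36
E[S_8] = 3 + 8·(1/6) = 13/3


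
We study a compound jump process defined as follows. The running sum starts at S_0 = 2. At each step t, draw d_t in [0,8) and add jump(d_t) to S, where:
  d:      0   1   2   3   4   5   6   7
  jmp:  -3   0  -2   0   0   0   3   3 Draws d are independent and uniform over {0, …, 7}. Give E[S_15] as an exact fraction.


Outcome values over d=0..7: [-3, 0, -2, 0, 0, 0, 3, 3]
Σy = 1, Σy² = 31, M = 8
μ = 1/8 = 1/8,  σ² = 31/8 − (1/8)² = 247/64
E[S_15] = 2 + 15·(1/8) = 31/8

31/8


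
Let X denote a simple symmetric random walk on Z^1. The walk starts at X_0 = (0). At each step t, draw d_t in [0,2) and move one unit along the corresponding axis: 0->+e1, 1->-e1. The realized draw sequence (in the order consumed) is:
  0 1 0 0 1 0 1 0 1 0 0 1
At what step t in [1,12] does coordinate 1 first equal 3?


11

t=0: X=(0), d=0 → +e1, X_1=(1)
t=1: X=(1), d=1 → -e1, X_2=(0)
t=2: X=(0), d=0 → +e1, X_3=(1)
t=3: X=(1), d=0 → +e1, X_4=(2)
t=4: X=(2), d=1 → -e1, X_5=(1)
t=5: X=(1), d=0 → +e1, X_6=(2)
t=6: X=(2), d=1 → -e1, X_7=(1)
t=7: X=(1), d=0 → +e1, X_8=(2)
t=8: X=(2), d=1 → -e1, X_9=(1)
t=9: X=(1), d=0 → +e1, X_10=(2)
t=10: X=(2), d=0 → +e1, X_11=(3)
t=11: X=(3), d=1 → -e1, X_12=(2)


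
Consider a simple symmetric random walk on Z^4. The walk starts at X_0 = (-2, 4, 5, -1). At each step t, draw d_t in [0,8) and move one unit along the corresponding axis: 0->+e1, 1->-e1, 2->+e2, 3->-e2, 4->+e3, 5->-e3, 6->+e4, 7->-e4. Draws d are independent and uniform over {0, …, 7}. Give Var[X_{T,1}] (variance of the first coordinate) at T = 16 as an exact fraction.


Outcome values over d=0..7: [1, -1, 0, 0, 0, 0, 0, 0]
Σy = 0, Σy² = 2, M = 8
μ = 0/8 = 0,  σ² = 2/8 − (0)² = 1/4
Independent increments: Var[X_16] = 16·σ² = 16·(1/4) = 4

4


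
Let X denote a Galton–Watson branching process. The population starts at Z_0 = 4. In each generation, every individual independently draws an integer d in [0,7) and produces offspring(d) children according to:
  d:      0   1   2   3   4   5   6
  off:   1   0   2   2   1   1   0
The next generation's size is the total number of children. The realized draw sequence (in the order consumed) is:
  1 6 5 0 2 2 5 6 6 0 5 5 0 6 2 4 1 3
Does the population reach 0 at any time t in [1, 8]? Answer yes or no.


no

gen 0: Z_0=4, draws=[1, 6, 5, 0], offspring=[0, 0, 1, 1], Z_1=2
gen 1: Z_1=2, draws=[2, 2], offspring=[2, 2], Z_2=4
gen 2: Z_2=4, draws=[5, 6, 6, 0], offspring=[1, 0, 0, 1], Z_3=2
gen 3: Z_3=2, draws=[5, 5], offspring=[1, 1], Z_4=2
gen 4: Z_4=2, draws=[0, 6], offspring=[1, 0], Z_5=1
gen 5: Z_5=1, draws=[2], offspring=[2], Z_6=2
gen 6: Z_6=2, draws=[4, 1], offspring=[1, 0], Z_7=1
gen 7: Z_7=1, draws=[3], offspring=[2], Z_8=2


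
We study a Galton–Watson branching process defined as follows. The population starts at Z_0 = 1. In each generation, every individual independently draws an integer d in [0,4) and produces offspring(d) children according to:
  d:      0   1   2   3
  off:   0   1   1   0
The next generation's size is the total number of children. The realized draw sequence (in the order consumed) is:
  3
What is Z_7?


gen 0: Z_0=1, draws=[3], offspring=[0], Z_1=0
gen 1: Z_1=0, draws=[], offspring=[], Z_2=0
gen 2: Z_2=0, draws=[], offspring=[], Z_3=0
gen 3: Z_3=0, draws=[], offspring=[], Z_4=0
gen 4: Z_4=0, draws=[], offspring=[], Z_5=0
gen 5: Z_5=0, draws=[], offspring=[], Z_6=0
gen 6: Z_6=0, draws=[], offspring=[], Z_7=0

0


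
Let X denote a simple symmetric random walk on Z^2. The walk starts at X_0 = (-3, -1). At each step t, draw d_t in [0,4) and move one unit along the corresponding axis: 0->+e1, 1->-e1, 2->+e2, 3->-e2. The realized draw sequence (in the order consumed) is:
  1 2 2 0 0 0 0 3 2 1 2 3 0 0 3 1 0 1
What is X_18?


(0, 0)

t=0: X=(-3, -1), d=1 → -e1, X_1=(-4, -1)
t=1: X=(-4, -1), d=2 → +e2, X_2=(-4, 0)
t=2: X=(-4, 0), d=2 → +e2, X_3=(-4, 1)
t=3: X=(-4, 1), d=0 → +e1, X_4=(-3, 1)
t=4: X=(-3, 1), d=0 → +e1, X_5=(-2, 1)
t=5: X=(-2, 1), d=0 → +e1, X_6=(-1, 1)
t=6: X=(-1, 1), d=0 → +e1, X_7=(0, 1)
t=7: X=(0, 1), d=3 → -e2, X_8=(0, 0)
t=8: X=(0, 0), d=2 → +e2, X_9=(0, 1)
t=9: X=(0, 1), d=1 → -e1, X_10=(-1, 1)
t=10: X=(-1, 1), d=2 → +e2, X_11=(-1, 2)
t=11: X=(-1, 2), d=3 → -e2, X_12=(-1, 1)
t=12: X=(-1, 1), d=0 → +e1, X_13=(0, 1)
t=13: X=(0, 1), d=0 → +e1, X_14=(1, 1)
t=14: X=(1, 1), d=3 → -e2, X_15=(1, 0)
t=15: X=(1, 0), d=1 → -e1, X_16=(0, 0)
t=16: X=(0, 0), d=0 → +e1, X_17=(1, 0)
t=17: X=(1, 0), d=1 → -e1, X_18=(0, 0)


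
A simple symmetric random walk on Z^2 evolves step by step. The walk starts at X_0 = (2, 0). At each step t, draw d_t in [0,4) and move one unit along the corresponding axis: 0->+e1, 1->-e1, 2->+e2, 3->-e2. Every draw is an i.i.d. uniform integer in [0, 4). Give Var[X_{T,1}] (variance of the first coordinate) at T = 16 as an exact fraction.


Outcome values over d=0..3: [1, -1, 0, 0]
Σy = 0, Σy² = 2, M = 4
μ = 0/4 = 0,  σ² = 2/4 − (0)² = 1/2
Independent increments: Var[X_16] = 16·σ² = 16·(1/2) = 8

8


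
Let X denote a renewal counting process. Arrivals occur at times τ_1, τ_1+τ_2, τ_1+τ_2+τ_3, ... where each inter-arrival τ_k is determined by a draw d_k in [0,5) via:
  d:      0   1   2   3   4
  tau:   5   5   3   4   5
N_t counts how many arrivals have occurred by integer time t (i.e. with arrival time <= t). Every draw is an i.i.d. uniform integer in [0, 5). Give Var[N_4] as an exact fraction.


6/25

Inter-arrival values over d=0..4: [5, 5, 3, 4, 5]
Each d has probability 1/5, so the pmf of τ is: f(3) = 1/5, f(4) = 1/5, f(5) = 3/5
Let p_n(j) = P(N_n = j), with p_0 = [1]. Condition on τ_1: p_n(0) = P(τ > n), and for j >= 1, p_n(j) = Σ_{k<=n} f(k)·p_{n−k}(j−1)
p_1 = [1]  (j = 0)
p_2 = [1]  (j = 0)
p_3 = [4/5, 1/5]  (j = 0..1)
p_4 = [3/5, 2/5]  (j = 0..1)
E[N_4] = Σ j·p_4(j) = 2/5;  E[N_4²] = Σ j²·p_4(j) = 2/5
Var[N_4] = 2/5 − (2/5)² = 6/25


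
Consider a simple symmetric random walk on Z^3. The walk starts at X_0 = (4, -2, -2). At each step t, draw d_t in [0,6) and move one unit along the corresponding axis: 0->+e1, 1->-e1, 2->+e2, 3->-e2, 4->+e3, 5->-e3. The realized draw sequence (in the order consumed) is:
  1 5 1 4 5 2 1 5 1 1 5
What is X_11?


(-1, -1, -5)

t=0: X=(4, -2, -2), d=1 → -e1, X_1=(3, -2, -2)
t=1: X=(3, -2, -2), d=5 → -e3, X_2=(3, -2, -3)
t=2: X=(3, -2, -3), d=1 → -e1, X_3=(2, -2, -3)
t=3: X=(2, -2, -3), d=4 → +e3, X_4=(2, -2, -2)
t=4: X=(2, -2, -2), d=5 → -e3, X_5=(2, -2, -3)
t=5: X=(2, -2, -3), d=2 → +e2, X_6=(2, -1, -3)
t=6: X=(2, -1, -3), d=1 → -e1, X_7=(1, -1, -3)
t=7: X=(1, -1, -3), d=5 → -e3, X_8=(1, -1, -4)
t=8: X=(1, -1, -4), d=1 → -e1, X_9=(0, -1, -4)
t=9: X=(0, -1, -4), d=1 → -e1, X_10=(-1, -1, -4)
t=10: X=(-1, -1, -4), d=5 → -e3, X_11=(-1, -1, -5)


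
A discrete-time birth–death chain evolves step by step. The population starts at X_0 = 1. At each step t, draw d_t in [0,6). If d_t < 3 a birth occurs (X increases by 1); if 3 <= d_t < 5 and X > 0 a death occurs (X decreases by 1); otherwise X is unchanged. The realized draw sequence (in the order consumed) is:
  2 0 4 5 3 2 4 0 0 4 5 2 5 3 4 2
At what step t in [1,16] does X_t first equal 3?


t=0: X=1, d=2 → birth, X_1=2
t=1: X=2, d=0 → birth, X_2=3
t=2: X=3, d=4 → death, X_3=2
t=3: X=2, d=5 → hold, X_4=2
t=4: X=2, d=3 → death, X_5=1
t=5: X=1, d=2 → birth, X_6=2
t=6: X=2, d=4 → death, X_7=1
t=7: X=1, d=0 → birth, X_8=2
t=8: X=2, d=0 → birth, X_9=3
t=9: X=3, d=4 → death, X_10=2
t=10: X=2, d=5 → hold, X_11=2
t=11: X=2, d=2 → birth, X_12=3
t=12: X=3, d=5 → hold, X_13=3
t=13: X=3, d=3 → death, X_14=2
t=14: X=2, d=4 → death, X_15=1
t=15: X=1, d=2 → birth, X_16=2

2


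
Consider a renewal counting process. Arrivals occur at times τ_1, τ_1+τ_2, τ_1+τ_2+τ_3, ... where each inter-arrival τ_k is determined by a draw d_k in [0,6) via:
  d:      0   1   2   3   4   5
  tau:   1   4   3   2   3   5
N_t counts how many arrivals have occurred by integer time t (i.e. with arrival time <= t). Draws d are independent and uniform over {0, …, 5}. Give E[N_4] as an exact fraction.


1393/1296

Inter-arrival values over d=0..5: [1, 4, 3, 2, 3, 5]
Each d has probability 1/6, so the pmf of τ is: f(1) = 1/6, f(2) = 1/6, f(3) = 1/3, f(4) = 1/6, f(5) = 1/6
Renewal equation for m(n) = E[N_n]: condition on τ_1 = k (if k <= n, one arrival plus a fresh copy on the remaining n−k steps): m(n) = F(n) + Σ_{k<=n} f(k)·m(n−k), where F(n) = P(τ <= n) and m(0) = 0
m(1) = F(1) = 1/6
m(2) = F(2) + f(1)·m(1) = 1/3 + 1/6·1/6 = 13/36
m(3) = F(3) + f(1)·m(2) + f(2)·m(1) = 2/3 + 1/6·13/36 + 1/6·1/6 = 163/216
m(4) = F(4) + f(1)·m(3) + f(2)·m(2) + f(3)·m(1) = 5/6 + 1/6·163/216 + 1/6·13/36 + 1/3·1/6 = 1393/1296
E[N_4] = m(4) = 1393/1296


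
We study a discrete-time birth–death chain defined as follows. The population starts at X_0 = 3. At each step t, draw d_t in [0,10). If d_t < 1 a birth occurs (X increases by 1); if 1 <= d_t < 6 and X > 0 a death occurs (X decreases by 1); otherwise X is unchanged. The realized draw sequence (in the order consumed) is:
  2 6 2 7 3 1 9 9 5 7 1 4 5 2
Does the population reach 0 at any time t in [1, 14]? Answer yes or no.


t=0: X=3, d=2 → death, X_1=2
t=1: X=2, d=6 → hold, X_2=2
t=2: X=2, d=2 → death, X_3=1
t=3: X=1, d=7 → hold, X_4=1
t=4: X=1, d=3 → death, X_5=0
t=5: X=0, d=1 → hold, X_6=0
t=6: X=0, d=9 → hold, X_7=0
t=7: X=0, d=9 → hold, X_8=0
t=8: X=0, d=5 → hold, X_9=0
t=9: X=0, d=7 → hold, X_10=0
t=10: X=0, d=1 → hold, X_11=0
t=11: X=0, d=4 → hold, X_12=0
t=12: X=0, d=5 → hold, X_13=0
t=13: X=0, d=2 → hold, X_14=0

yes


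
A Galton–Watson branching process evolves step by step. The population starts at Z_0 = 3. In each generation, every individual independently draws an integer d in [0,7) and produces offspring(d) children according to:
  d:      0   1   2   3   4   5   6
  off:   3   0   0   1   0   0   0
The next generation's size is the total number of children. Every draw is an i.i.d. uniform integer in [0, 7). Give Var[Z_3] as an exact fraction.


241056/117649

Outcome values over d=0..6: [3, 0, 0, 1, 0, 0, 0]
Σy = 4, Σy² = 10, M = 7
μ = 4/7 = 4/7,  σ² = 10/7 − (4/7)² = 54/49
V_0 = 0, E_0 = 3
V_1 = 54/49·E_0 + (4/7)²·V_0 = 162/49;  E_1 = 12/7
V_2 = 54/49·E_1 + (4/7)²·V_1 = 7128/2401;  E_2 = 48/49
V_3 = 54/49·E_2 + (4/7)²·V_2 = 241056/117649;  E_3 = 192/343


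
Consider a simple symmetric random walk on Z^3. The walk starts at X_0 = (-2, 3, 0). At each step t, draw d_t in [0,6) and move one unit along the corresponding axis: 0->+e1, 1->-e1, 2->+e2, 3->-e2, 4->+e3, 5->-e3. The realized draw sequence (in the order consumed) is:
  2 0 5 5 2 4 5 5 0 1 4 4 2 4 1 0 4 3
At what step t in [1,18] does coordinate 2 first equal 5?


t=0: X=(-2, 3, 0), d=2 → +e2, X_1=(-2, 4, 0)
t=1: X=(-2, 4, 0), d=0 → +e1, X_2=(-1, 4, 0)
t=2: X=(-1, 4, 0), d=5 → -e3, X_3=(-1, 4, -1)
t=3: X=(-1, 4, -1), d=5 → -e3, X_4=(-1, 4, -2)
t=4: X=(-1, 4, -2), d=2 → +e2, X_5=(-1, 5, -2)
t=5: X=(-1, 5, -2), d=4 → +e3, X_6=(-1, 5, -1)
t=6: X=(-1, 5, -1), d=5 → -e3, X_7=(-1, 5, -2)
t=7: X=(-1, 5, -2), d=5 → -e3, X_8=(-1, 5, -3)
t=8: X=(-1, 5, -3), d=0 → +e1, X_9=(0, 5, -3)
t=9: X=(0, 5, -3), d=1 → -e1, X_10=(-1, 5, -3)
t=10: X=(-1, 5, -3), d=4 → +e3, X_11=(-1, 5, -2)
t=11: X=(-1, 5, -2), d=4 → +e3, X_12=(-1, 5, -1)
t=12: X=(-1, 5, -1), d=2 → +e2, X_13=(-1, 6, -1)
t=13: X=(-1, 6, -1), d=4 → +e3, X_14=(-1, 6, 0)
t=14: X=(-1, 6, 0), d=1 → -e1, X_15=(-2, 6, 0)
t=15: X=(-2, 6, 0), d=0 → +e1, X_16=(-1, 6, 0)
t=16: X=(-1, 6, 0), d=4 → +e3, X_17=(-1, 6, 1)
t=17: X=(-1, 6, 1), d=3 → -e2, X_18=(-1, 5, 1)

5


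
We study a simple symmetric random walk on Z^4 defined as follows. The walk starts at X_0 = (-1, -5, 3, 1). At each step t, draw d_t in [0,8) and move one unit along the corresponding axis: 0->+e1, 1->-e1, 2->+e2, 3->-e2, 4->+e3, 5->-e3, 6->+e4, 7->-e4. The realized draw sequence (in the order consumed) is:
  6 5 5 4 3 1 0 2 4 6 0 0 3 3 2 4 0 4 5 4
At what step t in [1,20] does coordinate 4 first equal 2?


1

t=0: X=(-1, -5, 3, 1), d=6 → +e4, X_1=(-1, -5, 3, 2)
t=1: X=(-1, -5, 3, 2), d=5 → -e3, X_2=(-1, -5, 2, 2)
t=2: X=(-1, -5, 2, 2), d=5 → -e3, X_3=(-1, -5, 1, 2)
t=3: X=(-1, -5, 1, 2), d=4 → +e3, X_4=(-1, -5, 2, 2)
t=4: X=(-1, -5, 2, 2), d=3 → -e2, X_5=(-1, -6, 2, 2)
t=5: X=(-1, -6, 2, 2), d=1 → -e1, X_6=(-2, -6, 2, 2)
t=6: X=(-2, -6, 2, 2), d=0 → +e1, X_7=(-1, -6, 2, 2)
t=7: X=(-1, -6, 2, 2), d=2 → +e2, X_8=(-1, -5, 2, 2)
t=8: X=(-1, -5, 2, 2), d=4 → +e3, X_9=(-1, -5, 3, 2)
t=9: X=(-1, -5, 3, 2), d=6 → +e4, X_10=(-1, -5, 3, 3)
t=10: X=(-1, -5, 3, 3), d=0 → +e1, X_11=(0, -5, 3, 3)
t=11: X=(0, -5, 3, 3), d=0 → +e1, X_12=(1, -5, 3, 3)
t=12: X=(1, -5, 3, 3), d=3 → -e2, X_13=(1, -6, 3, 3)
t=13: X=(1, -6, 3, 3), d=3 → -e2, X_14=(1, -7, 3, 3)
t=14: X=(1, -7, 3, 3), d=2 → +e2, X_15=(1, -6, 3, 3)
t=15: X=(1, -6, 3, 3), d=4 → +e3, X_16=(1, -6, 4, 3)
t=16: X=(1, -6, 4, 3), d=0 → +e1, X_17=(2, -6, 4, 3)
t=17: X=(2, -6, 4, 3), d=4 → +e3, X_18=(2, -6, 5, 3)
t=18: X=(2, -6, 5, 3), d=5 → -e3, X_19=(2, -6, 4, 3)
t=19: X=(2, -6, 4, 3), d=4 → +e3, X_20=(2, -6, 5, 3)


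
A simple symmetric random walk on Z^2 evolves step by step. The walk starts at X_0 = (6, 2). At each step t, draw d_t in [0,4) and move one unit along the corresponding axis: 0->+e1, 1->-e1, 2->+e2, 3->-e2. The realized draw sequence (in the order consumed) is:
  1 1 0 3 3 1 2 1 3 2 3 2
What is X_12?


(3, 1)

t=0: X=(6, 2), d=1 → -e1, X_1=(5, 2)
t=1: X=(5, 2), d=1 → -e1, X_2=(4, 2)
t=2: X=(4, 2), d=0 → +e1, X_3=(5, 2)
t=3: X=(5, 2), d=3 → -e2, X_4=(5, 1)
t=4: X=(5, 1), d=3 → -e2, X_5=(5, 0)
t=5: X=(5, 0), d=1 → -e1, X_6=(4, 0)
t=6: X=(4, 0), d=2 → +e2, X_7=(4, 1)
t=7: X=(4, 1), d=1 → -e1, X_8=(3, 1)
t=8: X=(3, 1), d=3 → -e2, X_9=(3, 0)
t=9: X=(3, 0), d=2 → +e2, X_10=(3, 1)
t=10: X=(3, 1), d=3 → -e2, X_11=(3, 0)
t=11: X=(3, 0), d=2 → +e2, X_12=(3, 1)


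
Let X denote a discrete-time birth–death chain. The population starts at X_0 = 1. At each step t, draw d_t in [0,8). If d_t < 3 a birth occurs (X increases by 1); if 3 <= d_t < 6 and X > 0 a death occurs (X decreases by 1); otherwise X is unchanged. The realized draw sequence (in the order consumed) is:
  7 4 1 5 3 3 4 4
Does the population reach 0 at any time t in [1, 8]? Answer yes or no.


yes

t=0: X=1, d=7 → hold, X_1=1
t=1: X=1, d=4 → death, X_2=0
t=2: X=0, d=1 → birth, X_3=1
t=3: X=1, d=5 → death, X_4=0
t=4: X=0, d=3 → hold, X_5=0
t=5: X=0, d=3 → hold, X_6=0
t=6: X=0, d=4 → hold, X_7=0
t=7: X=0, d=4 → hold, X_8=0


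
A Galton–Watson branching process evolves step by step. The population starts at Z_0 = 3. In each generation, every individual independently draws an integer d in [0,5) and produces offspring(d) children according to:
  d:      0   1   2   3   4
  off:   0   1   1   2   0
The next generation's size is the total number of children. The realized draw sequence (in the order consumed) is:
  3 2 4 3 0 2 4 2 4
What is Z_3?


gen 0: Z_0=3, draws=[3, 2, 4], offspring=[2, 1, 0], Z_1=3
gen 1: Z_1=3, draws=[3, 0, 2], offspring=[2, 0, 1], Z_2=3
gen 2: Z_2=3, draws=[4, 2, 4], offspring=[0, 1, 0], Z_3=1

1
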